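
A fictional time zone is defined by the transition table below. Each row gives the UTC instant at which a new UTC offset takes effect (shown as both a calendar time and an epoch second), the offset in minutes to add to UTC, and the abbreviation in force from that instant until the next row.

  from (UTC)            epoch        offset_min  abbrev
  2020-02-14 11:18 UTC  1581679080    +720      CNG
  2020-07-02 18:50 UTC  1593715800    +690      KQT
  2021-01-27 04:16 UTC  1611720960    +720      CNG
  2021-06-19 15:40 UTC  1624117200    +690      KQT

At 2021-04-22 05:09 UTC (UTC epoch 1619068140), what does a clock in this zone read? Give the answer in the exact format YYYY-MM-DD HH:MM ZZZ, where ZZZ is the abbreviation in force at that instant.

2021-04-22 17:09 CNG

Query: 2021-04-22 05:09 UTC
Rule 3/4 (CNG, +12:00): 2021-01-27 04:16 UTC ≤ query < 2021-06-19 15:40 UTC
5·60 + 9 + 720 = 1029 min
1029 = 0·1440 + 1029; 1029 = 17·60 + 9 → 17:09, same day
→ 2021-04-22 17:09 CNG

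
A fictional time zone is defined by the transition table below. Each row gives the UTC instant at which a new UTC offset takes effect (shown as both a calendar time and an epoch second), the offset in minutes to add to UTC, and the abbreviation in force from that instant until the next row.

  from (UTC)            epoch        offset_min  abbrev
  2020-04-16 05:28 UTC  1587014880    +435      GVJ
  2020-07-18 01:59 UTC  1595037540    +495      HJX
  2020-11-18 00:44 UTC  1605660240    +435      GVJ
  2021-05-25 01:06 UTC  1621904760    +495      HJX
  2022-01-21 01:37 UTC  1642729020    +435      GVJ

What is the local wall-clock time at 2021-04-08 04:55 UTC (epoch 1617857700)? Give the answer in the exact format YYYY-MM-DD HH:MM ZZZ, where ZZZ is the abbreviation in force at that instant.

2021-04-08 12:10 GVJ

Query: 2021-04-08 04:55 UTC
Rule 3/5 (GVJ, +07:15): 2020-11-18 00:44 UTC ≤ query < 2021-05-25 01:06 UTC
4·60 + 55 + 435 = 730 min
730 = 0·1440 + 730; 730 = 12·60 + 10 → 12:10, same day
→ 2021-04-08 12:10 GVJ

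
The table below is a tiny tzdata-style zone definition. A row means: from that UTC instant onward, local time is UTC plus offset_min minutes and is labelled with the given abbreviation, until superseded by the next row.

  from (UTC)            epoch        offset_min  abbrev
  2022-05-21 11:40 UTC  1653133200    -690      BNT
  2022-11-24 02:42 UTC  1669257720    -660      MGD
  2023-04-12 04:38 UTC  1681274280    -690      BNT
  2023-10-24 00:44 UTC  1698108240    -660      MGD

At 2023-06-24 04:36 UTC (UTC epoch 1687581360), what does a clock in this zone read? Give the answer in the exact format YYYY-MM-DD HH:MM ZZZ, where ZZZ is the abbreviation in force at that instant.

2023-06-23 17:06 BNT

Query: 2023-06-24 04:36 UTC
Rule 3/4 (BNT, -11:30): 2023-04-12 04:38 UTC ≤ query < 2023-10-24 00:44 UTC
4·60 + 36 - 690 = -414 min
-414 = -1·1440 + 1026; 1026 = 17·60 + 6 → 17:06, 2023-06-24 - 1 day = 2023-06-23
→ 2023-06-23 17:06 BNT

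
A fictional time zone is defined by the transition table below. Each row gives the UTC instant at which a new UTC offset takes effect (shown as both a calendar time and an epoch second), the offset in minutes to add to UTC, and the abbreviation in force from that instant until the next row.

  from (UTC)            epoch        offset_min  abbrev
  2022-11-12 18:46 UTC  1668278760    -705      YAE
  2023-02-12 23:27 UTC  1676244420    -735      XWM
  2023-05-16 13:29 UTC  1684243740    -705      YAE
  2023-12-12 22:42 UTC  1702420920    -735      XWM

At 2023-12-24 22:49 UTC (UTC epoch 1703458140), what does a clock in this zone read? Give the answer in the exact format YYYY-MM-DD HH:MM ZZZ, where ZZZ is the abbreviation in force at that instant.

Query: 2023-12-24 22:49 UTC
Rule 4/4 (XWM, -12:15): 2023-12-12 22:42 UTC ≤ query < +∞
22·60 + 49 - 735 = 634 min
634 = 0·1440 + 634; 634 = 10·60 + 34 → 10:34, same day
→ 2023-12-24 10:34 XWM

2023-12-24 10:34 XWM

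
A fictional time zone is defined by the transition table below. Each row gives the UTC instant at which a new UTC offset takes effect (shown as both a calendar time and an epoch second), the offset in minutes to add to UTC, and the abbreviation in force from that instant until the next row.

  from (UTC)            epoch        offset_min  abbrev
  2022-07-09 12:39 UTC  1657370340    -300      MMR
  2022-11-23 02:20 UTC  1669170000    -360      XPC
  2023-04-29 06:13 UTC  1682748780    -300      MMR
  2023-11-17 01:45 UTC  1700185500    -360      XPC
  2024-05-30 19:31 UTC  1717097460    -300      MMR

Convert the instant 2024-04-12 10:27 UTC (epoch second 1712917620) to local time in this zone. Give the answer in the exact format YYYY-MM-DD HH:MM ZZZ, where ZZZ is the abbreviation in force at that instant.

2024-04-12 04:27 XPC

Query: 2024-04-12 10:27 UTC
Rule 4/5 (XPC, -06:00): 2023-11-17 01:45 UTC ≤ query < 2024-05-30 19:31 UTC
10·60 + 27 - 360 = 267 min
267 = 0·1440 + 267; 267 = 4·60 + 27 → 04:27, same day
→ 2024-04-12 04:27 XPC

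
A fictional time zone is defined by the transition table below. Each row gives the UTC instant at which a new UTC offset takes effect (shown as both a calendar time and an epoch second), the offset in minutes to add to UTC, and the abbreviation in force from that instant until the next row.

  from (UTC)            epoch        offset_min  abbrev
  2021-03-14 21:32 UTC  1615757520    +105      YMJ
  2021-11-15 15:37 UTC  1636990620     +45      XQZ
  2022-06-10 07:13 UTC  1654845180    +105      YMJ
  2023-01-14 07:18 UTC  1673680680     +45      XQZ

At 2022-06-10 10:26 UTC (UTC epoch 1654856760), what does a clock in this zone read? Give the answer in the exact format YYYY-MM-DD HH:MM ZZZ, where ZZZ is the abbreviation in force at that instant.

2022-06-10 12:11 YMJ

Query: 2022-06-10 10:26 UTC
Rule 3/4 (YMJ, +01:45): 2022-06-10 07:13 UTC ≤ query < 2023-01-14 07:18 UTC
10·60 + 26 + 105 = 731 min
731 = 0·1440 + 731; 731 = 12·60 + 11 → 12:11, same day
→ 2022-06-10 12:11 YMJ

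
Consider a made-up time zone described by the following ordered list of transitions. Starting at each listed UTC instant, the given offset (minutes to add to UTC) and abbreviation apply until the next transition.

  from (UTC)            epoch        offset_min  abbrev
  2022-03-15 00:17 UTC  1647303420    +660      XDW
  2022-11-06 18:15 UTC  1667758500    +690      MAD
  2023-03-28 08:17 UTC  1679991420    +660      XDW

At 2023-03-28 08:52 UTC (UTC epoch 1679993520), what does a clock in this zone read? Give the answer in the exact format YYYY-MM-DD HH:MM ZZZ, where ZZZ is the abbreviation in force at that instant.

Query: 2023-03-28 08:52 UTC
Rule 3/3 (XDW, +11:00): 2023-03-28 08:17 UTC ≤ query < +∞
8·60 + 52 + 660 = 1192 min
1192 = 0·1440 + 1192; 1192 = 19·60 + 52 → 19:52, same day
→ 2023-03-28 19:52 XDW

2023-03-28 19:52 XDW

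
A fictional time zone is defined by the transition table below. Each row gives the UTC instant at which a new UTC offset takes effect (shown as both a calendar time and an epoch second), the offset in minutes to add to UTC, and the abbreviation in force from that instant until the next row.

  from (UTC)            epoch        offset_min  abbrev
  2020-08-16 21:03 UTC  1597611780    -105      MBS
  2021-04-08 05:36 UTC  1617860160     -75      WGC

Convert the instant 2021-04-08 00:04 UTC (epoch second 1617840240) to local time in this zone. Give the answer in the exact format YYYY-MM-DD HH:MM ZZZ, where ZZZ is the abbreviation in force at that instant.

2021-04-07 22:19 MBS

Query: 2021-04-08 00:04 UTC
Rule 1/2 (MBS, -01:45): 2020-08-16 21:03 UTC ≤ query < 2021-04-08 05:36 UTC
0·60 + 4 - 105 = -101 min
-101 = -1·1440 + 1339; 1339 = 22·60 + 19 → 22:19, 2021-04-08 - 1 day = 2021-04-07
→ 2021-04-07 22:19 MBS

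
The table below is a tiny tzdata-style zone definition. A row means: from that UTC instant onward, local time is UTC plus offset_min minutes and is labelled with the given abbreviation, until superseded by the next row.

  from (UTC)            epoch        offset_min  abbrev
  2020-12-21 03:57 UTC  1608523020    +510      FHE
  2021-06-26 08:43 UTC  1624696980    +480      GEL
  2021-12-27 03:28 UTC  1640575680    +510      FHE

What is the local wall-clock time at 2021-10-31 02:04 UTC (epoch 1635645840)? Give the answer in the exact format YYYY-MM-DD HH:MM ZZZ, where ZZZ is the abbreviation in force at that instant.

Query: 2021-10-31 02:04 UTC
Rule 2/3 (GEL, +08:00): 2021-06-26 08:43 UTC ≤ query < 2021-12-27 03:28 UTC
2·60 + 4 + 480 = 604 min
604 = 0·1440 + 604; 604 = 10·60 + 4 → 10:04, same day
→ 2021-10-31 10:04 GEL

2021-10-31 10:04 GEL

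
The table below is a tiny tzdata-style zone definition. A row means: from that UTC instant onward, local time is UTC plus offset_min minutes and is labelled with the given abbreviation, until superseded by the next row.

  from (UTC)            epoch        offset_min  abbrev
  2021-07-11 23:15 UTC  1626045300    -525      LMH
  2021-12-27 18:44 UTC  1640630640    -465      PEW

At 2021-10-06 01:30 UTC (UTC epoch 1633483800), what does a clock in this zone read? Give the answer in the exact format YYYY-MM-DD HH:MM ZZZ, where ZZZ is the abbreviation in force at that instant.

Query: 2021-10-06 01:30 UTC
Rule 1/2 (LMH, -08:45): 2021-07-11 23:15 UTC ≤ query < 2021-12-27 18:44 UTC
1·60 + 30 - 525 = -435 min
-435 = -1·1440 + 1005; 1005 = 16·60 + 45 → 16:45, 2021-10-06 - 1 day = 2021-10-05
→ 2021-10-05 16:45 LMH

2021-10-05 16:45 LMH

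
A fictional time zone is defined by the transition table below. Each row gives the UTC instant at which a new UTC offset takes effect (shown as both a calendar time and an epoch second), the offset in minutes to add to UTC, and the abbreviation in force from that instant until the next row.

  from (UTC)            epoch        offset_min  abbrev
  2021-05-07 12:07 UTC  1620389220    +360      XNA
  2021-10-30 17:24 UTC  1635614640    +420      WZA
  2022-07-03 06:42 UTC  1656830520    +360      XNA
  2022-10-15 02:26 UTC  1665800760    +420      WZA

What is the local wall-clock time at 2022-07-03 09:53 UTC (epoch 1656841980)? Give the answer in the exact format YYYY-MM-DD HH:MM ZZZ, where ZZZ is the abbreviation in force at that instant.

Query: 2022-07-03 09:53 UTC
Rule 3/4 (XNA, +06:00): 2022-07-03 06:42 UTC ≤ query < 2022-10-15 02:26 UTC
9·60 + 53 + 360 = 953 min
953 = 0·1440 + 953; 953 = 15·60 + 53 → 15:53, same day
→ 2022-07-03 15:53 XNA

2022-07-03 15:53 XNA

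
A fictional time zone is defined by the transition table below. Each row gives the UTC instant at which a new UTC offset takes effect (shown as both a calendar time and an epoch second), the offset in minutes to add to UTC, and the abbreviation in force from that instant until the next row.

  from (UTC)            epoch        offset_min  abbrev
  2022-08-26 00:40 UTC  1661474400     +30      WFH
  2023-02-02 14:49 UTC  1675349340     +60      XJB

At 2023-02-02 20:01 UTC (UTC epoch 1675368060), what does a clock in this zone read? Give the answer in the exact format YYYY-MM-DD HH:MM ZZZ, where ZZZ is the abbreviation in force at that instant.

Query: 2023-02-02 20:01 UTC
Rule 2/2 (XJB, +01:00): 2023-02-02 14:49 UTC ≤ query < +∞
20·60 + 1 + 60 = 1261 min
1261 = 0·1440 + 1261; 1261 = 21·60 + 1 → 21:01, same day
→ 2023-02-02 21:01 XJB

2023-02-02 21:01 XJB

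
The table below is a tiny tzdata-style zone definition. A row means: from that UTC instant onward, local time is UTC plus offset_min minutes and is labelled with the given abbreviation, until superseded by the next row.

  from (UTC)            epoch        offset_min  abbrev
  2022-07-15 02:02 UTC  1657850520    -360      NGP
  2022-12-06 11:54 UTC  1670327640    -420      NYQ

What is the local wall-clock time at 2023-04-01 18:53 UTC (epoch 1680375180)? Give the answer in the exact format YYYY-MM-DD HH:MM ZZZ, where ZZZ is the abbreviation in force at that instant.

Query: 2023-04-01 18:53 UTC
Rule 2/2 (NYQ, -07:00): 2022-12-06 11:54 UTC ≤ query < +∞
18·60 + 53 - 420 = 713 min
713 = 0·1440 + 713; 713 = 11·60 + 53 → 11:53, same day
→ 2023-04-01 11:53 NYQ

2023-04-01 11:53 NYQ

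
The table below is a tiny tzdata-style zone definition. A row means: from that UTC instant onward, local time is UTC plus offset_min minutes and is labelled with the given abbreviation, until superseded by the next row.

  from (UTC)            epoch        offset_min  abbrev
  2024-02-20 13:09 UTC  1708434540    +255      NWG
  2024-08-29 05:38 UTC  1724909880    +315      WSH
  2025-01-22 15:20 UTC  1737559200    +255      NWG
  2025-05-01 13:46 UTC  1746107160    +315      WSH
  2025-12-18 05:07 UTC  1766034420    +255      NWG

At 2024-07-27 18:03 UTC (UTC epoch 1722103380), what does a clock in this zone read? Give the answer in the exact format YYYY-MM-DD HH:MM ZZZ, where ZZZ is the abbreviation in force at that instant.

2024-07-27 22:18 NWG

Query: 2024-07-27 18:03 UTC
Rule 1/5 (NWG, +04:15): 2024-02-20 13:09 UTC ≤ query < 2024-08-29 05:38 UTC
18·60 + 3 + 255 = 1338 min
1338 = 0·1440 + 1338; 1338 = 22·60 + 18 → 22:18, same day
→ 2024-07-27 22:18 NWG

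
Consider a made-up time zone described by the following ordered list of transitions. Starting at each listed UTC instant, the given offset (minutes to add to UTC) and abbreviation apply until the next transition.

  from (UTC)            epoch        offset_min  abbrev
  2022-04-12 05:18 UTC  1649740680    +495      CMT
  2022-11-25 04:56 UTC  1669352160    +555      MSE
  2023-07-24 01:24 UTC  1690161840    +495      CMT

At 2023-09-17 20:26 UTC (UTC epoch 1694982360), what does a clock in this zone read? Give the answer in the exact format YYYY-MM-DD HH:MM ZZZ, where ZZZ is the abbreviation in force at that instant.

2023-09-18 04:41 CMT

Query: 2023-09-17 20:26 UTC
Rule 3/3 (CMT, +08:15): 2023-07-24 01:24 UTC ≤ query < +∞
20·60 + 26 + 495 = 1721 min
1721 = 1·1440 + 281; 281 = 4·60 + 41 → 04:41, 2023-09-17 + 1 day = 2023-09-18
→ 2023-09-18 04:41 CMT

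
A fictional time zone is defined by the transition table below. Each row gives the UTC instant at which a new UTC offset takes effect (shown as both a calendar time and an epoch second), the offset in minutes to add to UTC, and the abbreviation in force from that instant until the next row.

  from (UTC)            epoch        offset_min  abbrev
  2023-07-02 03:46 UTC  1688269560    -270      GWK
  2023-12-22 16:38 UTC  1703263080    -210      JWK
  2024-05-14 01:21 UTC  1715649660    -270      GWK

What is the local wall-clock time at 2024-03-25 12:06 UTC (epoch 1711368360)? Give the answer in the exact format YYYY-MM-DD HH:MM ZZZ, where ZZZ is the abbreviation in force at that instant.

Query: 2024-03-25 12:06 UTC
Rule 2/3 (JWK, -03:30): 2023-12-22 16:38 UTC ≤ query < 2024-05-14 01:21 UTC
12·60 + 6 - 210 = 516 min
516 = 0·1440 + 516; 516 = 8·60 + 36 → 08:36, same day
→ 2024-03-25 08:36 JWK

2024-03-25 08:36 JWK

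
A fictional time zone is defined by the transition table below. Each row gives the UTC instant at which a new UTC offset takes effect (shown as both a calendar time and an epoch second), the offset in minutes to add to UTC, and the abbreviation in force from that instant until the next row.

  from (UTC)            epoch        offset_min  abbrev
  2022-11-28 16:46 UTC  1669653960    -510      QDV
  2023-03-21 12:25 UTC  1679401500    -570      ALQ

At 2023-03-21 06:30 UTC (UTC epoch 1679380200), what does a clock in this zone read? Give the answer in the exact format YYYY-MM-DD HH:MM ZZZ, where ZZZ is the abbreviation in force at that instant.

Query: 2023-03-21 06:30 UTC
Rule 1/2 (QDV, -08:30): 2022-11-28 16:46 UTC ≤ query < 2023-03-21 12:25 UTC
6·60 + 30 - 510 = -120 min
-120 = -1·1440 + 1320; 1320 = 22·60 + 0 → 22:00, 2023-03-21 - 1 day = 2023-03-20
→ 2023-03-20 22:00 QDV

2023-03-20 22:00 QDV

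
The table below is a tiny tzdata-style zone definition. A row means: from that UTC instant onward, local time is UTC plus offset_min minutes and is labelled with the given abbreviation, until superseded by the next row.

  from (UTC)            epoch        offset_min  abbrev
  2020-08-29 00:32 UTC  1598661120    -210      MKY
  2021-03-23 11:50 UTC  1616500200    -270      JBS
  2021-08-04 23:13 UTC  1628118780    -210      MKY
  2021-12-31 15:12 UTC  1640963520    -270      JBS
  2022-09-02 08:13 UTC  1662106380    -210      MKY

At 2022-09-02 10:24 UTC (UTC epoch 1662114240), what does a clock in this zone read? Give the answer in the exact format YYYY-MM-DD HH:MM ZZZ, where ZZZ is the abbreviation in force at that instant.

2022-09-02 06:54 MKY

Query: 2022-09-02 10:24 UTC
Rule 5/5 (MKY, -03:30): 2022-09-02 08:13 UTC ≤ query < +∞
10·60 + 24 - 210 = 414 min
414 = 0·1440 + 414; 414 = 6·60 + 54 → 06:54, same day
→ 2022-09-02 06:54 MKY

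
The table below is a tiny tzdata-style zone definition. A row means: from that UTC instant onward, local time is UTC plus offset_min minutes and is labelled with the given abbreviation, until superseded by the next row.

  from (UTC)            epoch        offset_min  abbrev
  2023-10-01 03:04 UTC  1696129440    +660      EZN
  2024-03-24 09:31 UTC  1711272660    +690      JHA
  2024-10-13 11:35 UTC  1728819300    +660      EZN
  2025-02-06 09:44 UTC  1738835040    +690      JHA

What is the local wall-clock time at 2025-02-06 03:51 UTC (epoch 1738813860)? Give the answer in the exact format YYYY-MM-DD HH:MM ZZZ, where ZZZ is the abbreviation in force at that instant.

Query: 2025-02-06 03:51 UTC
Rule 3/4 (EZN, +11:00): 2024-10-13 11:35 UTC ≤ query < 2025-02-06 09:44 UTC
3·60 + 51 + 660 = 891 min
891 = 0·1440 + 891; 891 = 14·60 + 51 → 14:51, same day
→ 2025-02-06 14:51 EZN

2025-02-06 14:51 EZN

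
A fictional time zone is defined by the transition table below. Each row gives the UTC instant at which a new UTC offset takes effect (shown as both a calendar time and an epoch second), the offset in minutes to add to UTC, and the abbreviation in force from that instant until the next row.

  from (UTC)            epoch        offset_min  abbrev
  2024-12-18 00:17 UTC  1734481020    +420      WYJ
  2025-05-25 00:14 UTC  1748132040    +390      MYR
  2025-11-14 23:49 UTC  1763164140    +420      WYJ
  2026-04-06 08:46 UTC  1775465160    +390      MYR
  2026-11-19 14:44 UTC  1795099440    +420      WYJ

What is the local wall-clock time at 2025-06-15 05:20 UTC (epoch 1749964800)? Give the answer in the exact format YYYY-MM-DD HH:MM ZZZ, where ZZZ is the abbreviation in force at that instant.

Query: 2025-06-15 05:20 UTC
Rule 2/5 (MYR, +06:30): 2025-05-25 00:14 UTC ≤ query < 2025-11-14 23:49 UTC
5·60 + 20 + 390 = 710 min
710 = 0·1440 + 710; 710 = 11·60 + 50 → 11:50, same day
→ 2025-06-15 11:50 MYR

2025-06-15 11:50 MYR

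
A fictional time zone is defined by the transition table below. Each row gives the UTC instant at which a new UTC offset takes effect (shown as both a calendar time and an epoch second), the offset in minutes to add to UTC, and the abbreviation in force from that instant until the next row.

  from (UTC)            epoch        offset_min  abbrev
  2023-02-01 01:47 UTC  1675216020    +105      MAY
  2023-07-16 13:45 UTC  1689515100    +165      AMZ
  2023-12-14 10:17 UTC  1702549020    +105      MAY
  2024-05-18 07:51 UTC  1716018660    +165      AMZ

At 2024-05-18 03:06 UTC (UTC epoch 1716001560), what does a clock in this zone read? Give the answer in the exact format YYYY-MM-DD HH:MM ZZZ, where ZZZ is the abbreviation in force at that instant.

Query: 2024-05-18 03:06 UTC
Rule 3/4 (MAY, +01:45): 2023-12-14 10:17 UTC ≤ query < 2024-05-18 07:51 UTC
3·60 + 6 + 105 = 291 min
291 = 0·1440 + 291; 291 = 4·60 + 51 → 04:51, same day
→ 2024-05-18 04:51 MAY

2024-05-18 04:51 MAY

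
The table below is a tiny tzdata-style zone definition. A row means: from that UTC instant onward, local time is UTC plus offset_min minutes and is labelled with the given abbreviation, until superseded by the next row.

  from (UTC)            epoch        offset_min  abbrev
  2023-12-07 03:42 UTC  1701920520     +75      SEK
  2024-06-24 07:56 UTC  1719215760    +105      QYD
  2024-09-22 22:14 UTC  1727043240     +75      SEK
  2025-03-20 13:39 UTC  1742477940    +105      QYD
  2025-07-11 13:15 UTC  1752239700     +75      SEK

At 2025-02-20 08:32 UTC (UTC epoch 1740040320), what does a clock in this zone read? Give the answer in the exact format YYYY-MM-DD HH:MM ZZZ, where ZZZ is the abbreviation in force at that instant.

Query: 2025-02-20 08:32 UTC
Rule 3/5 (SEK, +01:15): 2024-09-22 22:14 UTC ≤ query < 2025-03-20 13:39 UTC
8·60 + 32 + 75 = 587 min
587 = 0·1440 + 587; 587 = 9·60 + 47 → 09:47, same day
→ 2025-02-20 09:47 SEK

2025-02-20 09:47 SEK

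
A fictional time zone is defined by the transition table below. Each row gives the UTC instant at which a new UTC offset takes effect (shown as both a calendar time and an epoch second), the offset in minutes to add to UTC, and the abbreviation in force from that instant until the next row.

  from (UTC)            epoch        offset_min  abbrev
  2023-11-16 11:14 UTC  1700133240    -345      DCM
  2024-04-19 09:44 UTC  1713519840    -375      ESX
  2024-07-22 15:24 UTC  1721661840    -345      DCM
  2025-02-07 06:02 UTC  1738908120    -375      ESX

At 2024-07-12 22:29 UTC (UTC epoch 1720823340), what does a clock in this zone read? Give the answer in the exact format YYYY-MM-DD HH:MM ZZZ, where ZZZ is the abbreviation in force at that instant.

Query: 2024-07-12 22:29 UTC
Rule 2/4 (ESX, -06:15): 2024-04-19 09:44 UTC ≤ query < 2024-07-22 15:24 UTC
22·60 + 29 - 375 = 974 min
974 = 0·1440 + 974; 974 = 16·60 + 14 → 16:14, same day
→ 2024-07-12 16:14 ESX

2024-07-12 16:14 ESX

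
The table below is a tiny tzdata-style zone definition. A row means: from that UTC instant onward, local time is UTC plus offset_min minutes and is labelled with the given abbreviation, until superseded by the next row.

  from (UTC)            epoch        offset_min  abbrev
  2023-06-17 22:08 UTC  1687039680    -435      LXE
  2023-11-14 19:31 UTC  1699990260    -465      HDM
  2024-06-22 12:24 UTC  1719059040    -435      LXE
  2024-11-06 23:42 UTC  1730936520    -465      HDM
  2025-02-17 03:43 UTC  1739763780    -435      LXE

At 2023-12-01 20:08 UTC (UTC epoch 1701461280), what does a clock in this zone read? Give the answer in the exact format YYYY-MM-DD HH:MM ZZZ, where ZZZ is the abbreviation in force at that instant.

Query: 2023-12-01 20:08 UTC
Rule 2/5 (HDM, -07:45): 2023-11-14 19:31 UTC ≤ query < 2024-06-22 12:24 UTC
20·60 + 8 - 465 = 743 min
743 = 0·1440 + 743; 743 = 12·60 + 23 → 12:23, same day
→ 2023-12-01 12:23 HDM

2023-12-01 12:23 HDM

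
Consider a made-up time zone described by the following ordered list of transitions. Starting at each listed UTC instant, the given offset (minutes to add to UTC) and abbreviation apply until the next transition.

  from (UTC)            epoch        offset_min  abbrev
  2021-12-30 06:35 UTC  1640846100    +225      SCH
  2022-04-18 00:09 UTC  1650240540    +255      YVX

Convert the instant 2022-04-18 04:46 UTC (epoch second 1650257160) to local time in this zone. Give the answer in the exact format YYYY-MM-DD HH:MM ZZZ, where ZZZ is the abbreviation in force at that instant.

2022-04-18 09:01 YVX

Query: 2022-04-18 04:46 UTC
Rule 2/2 (YVX, +04:15): 2022-04-18 00:09 UTC ≤ query < +∞
4·60 + 46 + 255 = 541 min
541 = 0·1440 + 541; 541 = 9·60 + 1 → 09:01, same day
→ 2022-04-18 09:01 YVX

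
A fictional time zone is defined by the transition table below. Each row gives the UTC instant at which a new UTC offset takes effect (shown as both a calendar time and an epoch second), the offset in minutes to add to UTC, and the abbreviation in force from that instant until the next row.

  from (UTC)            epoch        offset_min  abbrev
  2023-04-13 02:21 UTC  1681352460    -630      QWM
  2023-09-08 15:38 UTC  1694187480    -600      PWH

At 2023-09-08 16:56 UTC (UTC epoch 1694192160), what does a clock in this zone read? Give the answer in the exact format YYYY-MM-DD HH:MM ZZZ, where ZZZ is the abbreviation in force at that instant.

Query: 2023-09-08 16:56 UTC
Rule 2/2 (PWH, -10:00): 2023-09-08 15:38 UTC ≤ query < +∞
16·60 + 56 - 600 = 416 min
416 = 0·1440 + 416; 416 = 6·60 + 56 → 06:56, same day
→ 2023-09-08 06:56 PWH

2023-09-08 06:56 PWH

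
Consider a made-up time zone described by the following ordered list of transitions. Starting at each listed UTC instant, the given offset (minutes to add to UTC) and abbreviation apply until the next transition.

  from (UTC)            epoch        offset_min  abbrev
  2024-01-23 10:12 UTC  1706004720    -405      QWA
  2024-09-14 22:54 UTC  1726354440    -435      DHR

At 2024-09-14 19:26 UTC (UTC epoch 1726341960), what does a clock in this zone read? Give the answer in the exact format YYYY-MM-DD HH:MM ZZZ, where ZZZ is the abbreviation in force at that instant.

Query: 2024-09-14 19:26 UTC
Rule 1/2 (QWA, -06:45): 2024-01-23 10:12 UTC ≤ query < 2024-09-14 22:54 UTC
19·60 + 26 - 405 = 761 min
761 = 0·1440 + 761; 761 = 12·60 + 41 → 12:41, same day
→ 2024-09-14 12:41 QWA

2024-09-14 12:41 QWA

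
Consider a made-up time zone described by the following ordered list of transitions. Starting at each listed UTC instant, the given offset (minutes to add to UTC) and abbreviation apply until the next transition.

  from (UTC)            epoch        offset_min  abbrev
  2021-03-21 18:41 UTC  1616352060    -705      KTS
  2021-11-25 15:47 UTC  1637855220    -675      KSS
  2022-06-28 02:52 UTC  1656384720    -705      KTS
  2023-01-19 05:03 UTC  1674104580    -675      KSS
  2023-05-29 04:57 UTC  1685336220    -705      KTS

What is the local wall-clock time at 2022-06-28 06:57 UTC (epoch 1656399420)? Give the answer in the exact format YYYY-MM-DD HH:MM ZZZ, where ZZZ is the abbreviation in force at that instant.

Query: 2022-06-28 06:57 UTC
Rule 3/5 (KTS, -11:45): 2022-06-28 02:52 UTC ≤ query < 2023-01-19 05:03 UTC
6·60 + 57 - 705 = -288 min
-288 = -1·1440 + 1152; 1152 = 19·60 + 12 → 19:12, 2022-06-28 - 1 day = 2022-06-27
→ 2022-06-27 19:12 KTS

2022-06-27 19:12 KTS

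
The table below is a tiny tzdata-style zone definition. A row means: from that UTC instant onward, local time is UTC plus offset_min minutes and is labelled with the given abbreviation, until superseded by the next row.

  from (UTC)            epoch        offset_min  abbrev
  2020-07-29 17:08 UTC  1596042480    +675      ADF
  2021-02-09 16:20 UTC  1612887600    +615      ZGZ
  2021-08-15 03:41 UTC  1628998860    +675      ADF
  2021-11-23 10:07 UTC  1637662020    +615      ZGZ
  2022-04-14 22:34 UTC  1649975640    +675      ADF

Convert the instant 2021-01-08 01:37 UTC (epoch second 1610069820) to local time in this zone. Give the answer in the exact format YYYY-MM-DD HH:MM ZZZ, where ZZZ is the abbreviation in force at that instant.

Query: 2021-01-08 01:37 UTC
Rule 1/5 (ADF, +11:15): 2020-07-29 17:08 UTC ≤ query < 2021-02-09 16:20 UTC
1·60 + 37 + 675 = 772 min
772 = 0·1440 + 772; 772 = 12·60 + 52 → 12:52, same day
→ 2021-01-08 12:52 ADF

2021-01-08 12:52 ADF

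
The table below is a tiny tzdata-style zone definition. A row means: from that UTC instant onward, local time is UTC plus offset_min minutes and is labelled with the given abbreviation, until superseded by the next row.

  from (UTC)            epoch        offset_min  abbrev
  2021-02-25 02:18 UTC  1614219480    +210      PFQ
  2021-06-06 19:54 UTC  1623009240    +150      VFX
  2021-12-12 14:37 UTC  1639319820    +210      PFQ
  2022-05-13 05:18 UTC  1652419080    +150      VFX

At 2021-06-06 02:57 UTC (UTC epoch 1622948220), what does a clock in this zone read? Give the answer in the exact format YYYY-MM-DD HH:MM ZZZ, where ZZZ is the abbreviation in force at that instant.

2021-06-06 06:27 PFQ

Query: 2021-06-06 02:57 UTC
Rule 1/4 (PFQ, +03:30): 2021-02-25 02:18 UTC ≤ query < 2021-06-06 19:54 UTC
2·60 + 57 + 210 = 387 min
387 = 0·1440 + 387; 387 = 6·60 + 27 → 06:27, same day
→ 2021-06-06 06:27 PFQ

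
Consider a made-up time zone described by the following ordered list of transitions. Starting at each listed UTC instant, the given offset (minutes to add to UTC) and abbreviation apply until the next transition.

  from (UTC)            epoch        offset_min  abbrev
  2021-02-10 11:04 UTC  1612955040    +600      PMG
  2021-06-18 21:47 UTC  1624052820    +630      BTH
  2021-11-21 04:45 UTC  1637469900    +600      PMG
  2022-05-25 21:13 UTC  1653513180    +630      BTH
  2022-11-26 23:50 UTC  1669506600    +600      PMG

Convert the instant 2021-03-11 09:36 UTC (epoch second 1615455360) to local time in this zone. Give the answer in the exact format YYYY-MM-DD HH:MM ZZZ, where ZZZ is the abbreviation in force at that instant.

2021-03-11 19:36 PMG

Query: 2021-03-11 09:36 UTC
Rule 1/5 (PMG, +10:00): 2021-02-10 11:04 UTC ≤ query < 2021-06-18 21:47 UTC
9·60 + 36 + 600 = 1176 min
1176 = 0·1440 + 1176; 1176 = 19·60 + 36 → 19:36, same day
→ 2021-03-11 19:36 PMG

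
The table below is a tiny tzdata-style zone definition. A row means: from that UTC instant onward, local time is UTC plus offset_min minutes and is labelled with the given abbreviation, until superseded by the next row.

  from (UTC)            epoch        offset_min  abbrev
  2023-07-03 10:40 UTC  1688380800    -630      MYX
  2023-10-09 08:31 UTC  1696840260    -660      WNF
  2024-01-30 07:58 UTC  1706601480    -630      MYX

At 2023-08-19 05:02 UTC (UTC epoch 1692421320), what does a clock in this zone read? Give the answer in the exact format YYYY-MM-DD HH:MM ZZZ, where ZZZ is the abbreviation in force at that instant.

2023-08-18 18:32 MYX

Query: 2023-08-19 05:02 UTC
Rule 1/3 (MYX, -10:30): 2023-07-03 10:40 UTC ≤ query < 2023-10-09 08:31 UTC
5·60 + 2 - 630 = -328 min
-328 = -1·1440 + 1112; 1112 = 18·60 + 32 → 18:32, 2023-08-19 - 1 day = 2023-08-18
→ 2023-08-18 18:32 MYX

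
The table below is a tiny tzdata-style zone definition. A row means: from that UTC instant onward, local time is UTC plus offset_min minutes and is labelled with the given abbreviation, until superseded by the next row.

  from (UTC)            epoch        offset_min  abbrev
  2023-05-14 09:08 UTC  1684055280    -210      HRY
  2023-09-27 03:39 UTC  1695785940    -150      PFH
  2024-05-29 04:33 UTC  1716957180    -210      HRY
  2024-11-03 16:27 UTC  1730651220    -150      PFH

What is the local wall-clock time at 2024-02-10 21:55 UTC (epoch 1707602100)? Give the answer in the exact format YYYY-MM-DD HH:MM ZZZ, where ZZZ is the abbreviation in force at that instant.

Query: 2024-02-10 21:55 UTC
Rule 2/4 (PFH, -02:30): 2023-09-27 03:39 UTC ≤ query < 2024-05-29 04:33 UTC
21·60 + 55 - 150 = 1165 min
1165 = 0·1440 + 1165; 1165 = 19·60 + 25 → 19:25, same day
→ 2024-02-10 19:25 PFH

2024-02-10 19:25 PFH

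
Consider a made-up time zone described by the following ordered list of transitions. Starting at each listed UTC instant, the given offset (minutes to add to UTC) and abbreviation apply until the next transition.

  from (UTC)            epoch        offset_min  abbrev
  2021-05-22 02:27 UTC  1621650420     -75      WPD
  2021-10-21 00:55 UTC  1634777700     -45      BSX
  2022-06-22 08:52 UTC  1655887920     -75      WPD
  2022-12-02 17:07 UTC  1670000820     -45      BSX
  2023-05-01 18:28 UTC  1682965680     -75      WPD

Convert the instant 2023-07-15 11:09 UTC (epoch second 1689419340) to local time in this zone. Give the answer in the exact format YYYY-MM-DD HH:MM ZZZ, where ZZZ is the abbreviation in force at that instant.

Query: 2023-07-15 11:09 UTC
Rule 5/5 (WPD, -01:15): 2023-05-01 18:28 UTC ≤ query < +∞
11·60 + 9 - 75 = 594 min
594 = 0·1440 + 594; 594 = 9·60 + 54 → 09:54, same day
→ 2023-07-15 09:54 WPD

2023-07-15 09:54 WPD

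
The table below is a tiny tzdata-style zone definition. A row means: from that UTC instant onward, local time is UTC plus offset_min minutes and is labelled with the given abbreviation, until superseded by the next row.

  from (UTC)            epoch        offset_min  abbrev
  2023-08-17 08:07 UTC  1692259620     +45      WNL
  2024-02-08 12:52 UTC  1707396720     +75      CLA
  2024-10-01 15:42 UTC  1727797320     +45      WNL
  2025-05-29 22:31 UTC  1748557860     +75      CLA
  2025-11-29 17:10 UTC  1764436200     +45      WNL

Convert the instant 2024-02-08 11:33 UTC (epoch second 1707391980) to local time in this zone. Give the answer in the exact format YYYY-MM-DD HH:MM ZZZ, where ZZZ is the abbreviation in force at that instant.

Query: 2024-02-08 11:33 UTC
Rule 1/5 (WNL, +00:45): 2023-08-17 08:07 UTC ≤ query < 2024-02-08 12:52 UTC
11·60 + 33 + 45 = 738 min
738 = 0·1440 + 738; 738 = 12·60 + 18 → 12:18, same day
→ 2024-02-08 12:18 WNL

2024-02-08 12:18 WNL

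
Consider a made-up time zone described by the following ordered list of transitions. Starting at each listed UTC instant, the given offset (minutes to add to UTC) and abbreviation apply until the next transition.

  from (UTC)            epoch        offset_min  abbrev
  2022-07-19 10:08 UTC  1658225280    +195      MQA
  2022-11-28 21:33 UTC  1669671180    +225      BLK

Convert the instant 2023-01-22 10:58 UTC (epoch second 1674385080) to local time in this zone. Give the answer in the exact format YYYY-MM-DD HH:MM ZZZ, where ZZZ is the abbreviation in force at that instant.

2023-01-22 14:43 BLK

Query: 2023-01-22 10:58 UTC
Rule 2/2 (BLK, +03:45): 2022-11-28 21:33 UTC ≤ query < +∞
10·60 + 58 + 225 = 883 min
883 = 0·1440 + 883; 883 = 14·60 + 43 → 14:43, same day
→ 2023-01-22 14:43 BLK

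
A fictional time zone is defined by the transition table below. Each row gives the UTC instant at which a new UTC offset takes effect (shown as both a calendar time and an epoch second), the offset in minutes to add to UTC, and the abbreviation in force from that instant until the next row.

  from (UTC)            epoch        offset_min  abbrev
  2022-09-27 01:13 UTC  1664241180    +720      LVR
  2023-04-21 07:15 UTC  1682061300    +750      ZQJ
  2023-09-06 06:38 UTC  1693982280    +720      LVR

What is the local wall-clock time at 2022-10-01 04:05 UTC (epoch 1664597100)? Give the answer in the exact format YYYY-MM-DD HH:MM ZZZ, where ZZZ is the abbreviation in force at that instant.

Query: 2022-10-01 04:05 UTC
Rule 1/3 (LVR, +12:00): 2022-09-27 01:13 UTC ≤ query < 2023-04-21 07:15 UTC
4·60 + 5 + 720 = 965 min
965 = 0·1440 + 965; 965 = 16·60 + 5 → 16:05, same day
→ 2022-10-01 16:05 LVR

2022-10-01 16:05 LVR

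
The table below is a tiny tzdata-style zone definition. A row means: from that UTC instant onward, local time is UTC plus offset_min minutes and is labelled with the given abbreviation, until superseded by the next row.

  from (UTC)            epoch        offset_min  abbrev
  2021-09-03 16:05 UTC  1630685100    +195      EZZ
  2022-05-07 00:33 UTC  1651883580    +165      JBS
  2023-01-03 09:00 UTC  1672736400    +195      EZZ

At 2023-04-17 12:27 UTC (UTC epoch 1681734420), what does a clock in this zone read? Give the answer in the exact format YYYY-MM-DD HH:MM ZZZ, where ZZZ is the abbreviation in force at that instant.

Query: 2023-04-17 12:27 UTC
Rule 3/3 (EZZ, +03:15): 2023-01-03 09:00 UTC ≤ query < +∞
12·60 + 27 + 195 = 942 min
942 = 0·1440 + 942; 942 = 15·60 + 42 → 15:42, same day
→ 2023-04-17 15:42 EZZ

2023-04-17 15:42 EZZ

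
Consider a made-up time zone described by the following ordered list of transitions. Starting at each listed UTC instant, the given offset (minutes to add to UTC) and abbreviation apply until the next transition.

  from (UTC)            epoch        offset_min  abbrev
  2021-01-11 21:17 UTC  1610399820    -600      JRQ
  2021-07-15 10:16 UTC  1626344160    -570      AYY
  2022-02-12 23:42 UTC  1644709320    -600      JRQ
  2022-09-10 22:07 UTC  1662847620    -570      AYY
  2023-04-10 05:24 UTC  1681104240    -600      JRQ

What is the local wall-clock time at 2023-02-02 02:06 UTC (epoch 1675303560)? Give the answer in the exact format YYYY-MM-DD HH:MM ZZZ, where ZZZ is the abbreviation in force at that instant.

2023-02-01 16:36 AYY

Query: 2023-02-02 02:06 UTC
Rule 4/5 (AYY, -09:30): 2022-09-10 22:07 UTC ≤ query < 2023-04-10 05:24 UTC
2·60 + 6 - 570 = -444 min
-444 = -1·1440 + 996; 996 = 16·60 + 36 → 16:36, 2023-02-02 - 1 day = 2023-02-01
→ 2023-02-01 16:36 AYY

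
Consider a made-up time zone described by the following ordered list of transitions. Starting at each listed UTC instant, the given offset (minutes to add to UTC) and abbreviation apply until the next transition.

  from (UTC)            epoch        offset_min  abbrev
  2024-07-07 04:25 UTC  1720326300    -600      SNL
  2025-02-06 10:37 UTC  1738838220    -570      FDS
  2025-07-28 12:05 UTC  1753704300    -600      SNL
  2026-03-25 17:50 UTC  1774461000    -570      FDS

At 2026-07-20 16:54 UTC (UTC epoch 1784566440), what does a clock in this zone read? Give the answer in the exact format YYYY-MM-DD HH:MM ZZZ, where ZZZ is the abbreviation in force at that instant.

2026-07-20 07:24 FDS

Query: 2026-07-20 16:54 UTC
Rule 4/4 (FDS, -09:30): 2026-03-25 17:50 UTC ≤ query < +∞
16·60 + 54 - 570 = 444 min
444 = 0·1440 + 444; 444 = 7·60 + 24 → 07:24, same day
→ 2026-07-20 07:24 FDS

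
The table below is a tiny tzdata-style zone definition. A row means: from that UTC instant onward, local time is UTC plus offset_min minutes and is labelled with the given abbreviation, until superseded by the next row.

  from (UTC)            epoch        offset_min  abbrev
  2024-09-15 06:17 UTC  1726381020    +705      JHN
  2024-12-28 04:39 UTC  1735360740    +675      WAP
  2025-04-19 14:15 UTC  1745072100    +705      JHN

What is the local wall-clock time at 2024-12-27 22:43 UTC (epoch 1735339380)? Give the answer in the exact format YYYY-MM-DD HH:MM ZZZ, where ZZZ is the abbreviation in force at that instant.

2024-12-28 10:28 JHN

Query: 2024-12-27 22:43 UTC
Rule 1/3 (JHN, +11:45): 2024-09-15 06:17 UTC ≤ query < 2024-12-28 04:39 UTC
22·60 + 43 + 705 = 2068 min
2068 = 1·1440 + 628; 628 = 10·60 + 28 → 10:28, 2024-12-27 + 1 day = 2024-12-28
→ 2024-12-28 10:28 JHN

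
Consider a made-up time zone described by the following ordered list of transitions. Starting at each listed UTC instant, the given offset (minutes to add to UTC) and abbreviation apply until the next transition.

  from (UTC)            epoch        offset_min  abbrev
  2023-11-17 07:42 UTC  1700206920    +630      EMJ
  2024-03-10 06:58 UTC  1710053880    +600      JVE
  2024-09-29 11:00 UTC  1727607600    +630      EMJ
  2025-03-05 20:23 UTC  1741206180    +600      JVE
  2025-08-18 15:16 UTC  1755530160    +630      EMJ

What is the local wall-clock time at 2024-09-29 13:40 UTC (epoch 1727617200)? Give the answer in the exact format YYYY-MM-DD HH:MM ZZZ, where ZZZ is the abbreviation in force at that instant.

2024-09-30 00:10 EMJ

Query: 2024-09-29 13:40 UTC
Rule 3/5 (EMJ, +10:30): 2024-09-29 11:00 UTC ≤ query < 2025-03-05 20:23 UTC
13·60 + 40 + 630 = 1450 min
1450 = 1·1440 + 10; 10 = 0·60 + 10 → 00:10, 2024-09-29 + 1 day = 2024-09-30
→ 2024-09-30 00:10 EMJ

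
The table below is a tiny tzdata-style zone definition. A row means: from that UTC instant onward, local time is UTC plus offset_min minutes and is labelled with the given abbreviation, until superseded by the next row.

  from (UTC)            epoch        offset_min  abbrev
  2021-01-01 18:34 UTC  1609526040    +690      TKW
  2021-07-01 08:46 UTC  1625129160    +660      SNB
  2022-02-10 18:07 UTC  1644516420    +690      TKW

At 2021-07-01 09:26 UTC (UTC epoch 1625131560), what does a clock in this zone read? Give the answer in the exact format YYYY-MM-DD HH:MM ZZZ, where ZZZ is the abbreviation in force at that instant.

Query: 2021-07-01 09:26 UTC
Rule 2/3 (SNB, +11:00): 2021-07-01 08:46 UTC ≤ query < 2022-02-10 18:07 UTC
9·60 + 26 + 660 = 1226 min
1226 = 0·1440 + 1226; 1226 = 20·60 + 26 → 20:26, same day
→ 2021-07-01 20:26 SNB

2021-07-01 20:26 SNB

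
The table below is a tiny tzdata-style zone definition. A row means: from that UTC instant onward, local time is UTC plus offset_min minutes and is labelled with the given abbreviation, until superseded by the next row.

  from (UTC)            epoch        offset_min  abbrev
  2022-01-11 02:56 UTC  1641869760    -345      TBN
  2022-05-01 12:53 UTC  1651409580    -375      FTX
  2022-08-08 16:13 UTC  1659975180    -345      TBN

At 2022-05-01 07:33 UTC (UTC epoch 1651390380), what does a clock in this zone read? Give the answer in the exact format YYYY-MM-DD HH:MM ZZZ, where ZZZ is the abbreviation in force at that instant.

2022-05-01 01:48 TBN

Query: 2022-05-01 07:33 UTC
Rule 1/3 (TBN, -05:45): 2022-01-11 02:56 UTC ≤ query < 2022-05-01 12:53 UTC
7·60 + 33 - 345 = 108 min
108 = 0·1440 + 108; 108 = 1·60 + 48 → 01:48, same day
→ 2022-05-01 01:48 TBN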